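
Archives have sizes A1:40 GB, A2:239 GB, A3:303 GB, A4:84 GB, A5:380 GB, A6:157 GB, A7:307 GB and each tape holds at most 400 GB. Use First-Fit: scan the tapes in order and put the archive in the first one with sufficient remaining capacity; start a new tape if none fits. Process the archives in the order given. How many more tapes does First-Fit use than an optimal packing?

1

First-Fit: [40,239,84] [303] [380] [157] [307] → 5 tapes.
Total size 1510 GB; any packing needs at least ⌈1510/400⌉ = 4 tapes.
An optimal packing achieves that bound: [380] [307,84] [303,40] [239,157] → 4 tapes.
Excess: 5 − 4 = 1.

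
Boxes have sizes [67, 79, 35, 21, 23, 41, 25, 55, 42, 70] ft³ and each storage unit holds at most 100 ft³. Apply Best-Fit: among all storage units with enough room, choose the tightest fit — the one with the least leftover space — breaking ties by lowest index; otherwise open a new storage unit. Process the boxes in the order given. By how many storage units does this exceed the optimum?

Best-Fit: [67,23] [79,21] [35,41] [25,55] [42] [70] → 6 storage units.
Total size 458 ft³; any packing needs at least ⌈458/100⌉ = 5 storage units.
An optimal packing achieves that bound: [79,21] [70,25] [67,23] [55,42] [41,35] → 5 storage units.
Excess: 6 − 5 = 1.

1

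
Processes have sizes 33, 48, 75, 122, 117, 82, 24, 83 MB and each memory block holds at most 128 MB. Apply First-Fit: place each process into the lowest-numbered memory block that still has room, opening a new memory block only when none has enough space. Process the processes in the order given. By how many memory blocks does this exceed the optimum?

1

First-Fit: [33,48,24] [75] [122] [117] [82] [83] → 6 memory blocks.
Total size 584 MB; any packing needs at least ⌈584/128⌉ = 5 memory blocks.
An optimal packing achieves that bound: [122] [117] [83,33] [82,24] [75,48] → 5 memory blocks.
Excess: 6 − 5 = 1.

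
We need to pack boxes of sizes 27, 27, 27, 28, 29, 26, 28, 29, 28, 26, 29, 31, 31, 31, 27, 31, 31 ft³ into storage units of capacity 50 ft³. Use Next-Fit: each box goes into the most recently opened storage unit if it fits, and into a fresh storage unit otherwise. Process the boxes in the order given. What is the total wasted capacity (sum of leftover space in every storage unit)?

Put 27 ft³ in storage unit 1; 23 ft³ remain.
Put 27 ft³ in storage unit 2; 23 ft³ remain.
Put 27 ft³ in storage unit 3; 23 ft³ remain.
Put 28 ft³ in storage unit 4; 22 ft³ remain.
Put 29 ft³ in storage unit 5; 21 ft³ remain.
Put 26 ft³ in storage unit 6; 24 ft³ remain.
Put 28 ft³ in storage unit 7; 22 ft³ remain.
Put 29 ft³ in storage unit 8; 21 ft³ remain.
Put 28 ft³ in storage unit 9; 22 ft³ remain.
Put 26 ft³ in storage unit 10; 24 ft³ remain.
Put 29 ft³ in storage unit 11; 21 ft³ remain.
Put 31 ft³ in storage unit 12; 19 ft³ remain.
Put 31 ft³ in storage unit 13; 19 ft³ remain.
Put 31 ft³ in storage unit 14; 19 ft³ remain.
Put 27 ft³ in storage unit 15; 23 ft³ remain.
Put 31 ft³ in storage unit 16; 19 ft³ remain.
Put 31 ft³ in storage unit 17; 19 ft³ remain.
17 storage units × 50 ft³ = 850 ft³; used 486 ft³; unused 364 ft³.

364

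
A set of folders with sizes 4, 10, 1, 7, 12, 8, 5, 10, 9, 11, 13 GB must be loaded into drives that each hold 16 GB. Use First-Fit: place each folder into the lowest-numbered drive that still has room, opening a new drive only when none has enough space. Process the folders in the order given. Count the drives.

7

4 GB → drive 1 (remaining 12 GB)
10 GB → drive 1 (remaining 2 GB)
1 GB → drive 1 (remaining 1 GB)
7 GB → drive 2 (remaining 9 GB)
12 GB → drive 3 (remaining 4 GB)
8 GB → drive 2 (remaining 1 GB)
5 GB → drive 4 (remaining 11 GB)
10 GB → drive 4 (remaining 1 GB)
9 GB → drive 5 (remaining 7 GB)
11 GB → drive 6 (remaining 5 GB)
13 GB → drive 7 (remaining 3 GB)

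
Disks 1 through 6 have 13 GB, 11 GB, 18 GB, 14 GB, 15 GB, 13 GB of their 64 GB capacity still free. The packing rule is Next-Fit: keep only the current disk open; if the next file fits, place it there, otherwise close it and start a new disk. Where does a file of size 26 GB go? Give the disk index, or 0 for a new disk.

0

Next-Fit only looks at disk 6, which has 13 GB free.
26 GB does not fit, so a new disk is opened.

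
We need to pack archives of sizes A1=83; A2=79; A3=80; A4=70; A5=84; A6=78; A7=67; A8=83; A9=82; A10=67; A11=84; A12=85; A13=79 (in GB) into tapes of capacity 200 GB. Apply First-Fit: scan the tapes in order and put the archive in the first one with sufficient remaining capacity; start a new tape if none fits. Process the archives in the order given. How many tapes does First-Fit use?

tape 1: place A1 (83 GB), 117 GB left
tape 1: place A2 (79 GB), 38 GB left
tape 2: place A3 (80 GB), 120 GB left
tape 2: place A4 (70 GB), 50 GB left
tape 3: place A5 (84 GB), 116 GB left
tape 3: place A6 (78 GB), 38 GB left
tape 4: place A7 (67 GB), 133 GB left
tape 4: place A8 (83 GB), 50 GB left
tape 5: place A9 (82 GB), 118 GB left
tape 5: place A10 (67 GB), 51 GB left
tape 6: place A11 (84 GB), 116 GB left
tape 6: place A12 (85 GB), 31 GB left
tape 7: place A13 (79 GB), 121 GB left
Final tapes: [83,79] [80,70] [84,78] [67,83] [82,67] [84,85] [79].

7 tapes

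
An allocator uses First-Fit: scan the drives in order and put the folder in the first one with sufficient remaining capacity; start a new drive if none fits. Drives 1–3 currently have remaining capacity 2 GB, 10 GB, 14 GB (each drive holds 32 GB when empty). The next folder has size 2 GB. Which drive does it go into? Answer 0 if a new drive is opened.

Drives with room: drive 1 (2 GB), drive 2 (10 GB), drive 3 (14 GB).
The first with room is drive 1.

1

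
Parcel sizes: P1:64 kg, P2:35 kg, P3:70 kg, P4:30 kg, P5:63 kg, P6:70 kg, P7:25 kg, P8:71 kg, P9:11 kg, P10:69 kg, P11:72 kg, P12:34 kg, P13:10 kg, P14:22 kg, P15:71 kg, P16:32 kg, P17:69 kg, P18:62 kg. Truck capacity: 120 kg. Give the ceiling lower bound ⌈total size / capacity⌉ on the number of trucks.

Total size = 64 + 35 + 70 + 30 + 63 + 70 + 25 + 71 + 11 + 69 + 72 + 34 + 10 + 22 + 71 + 32 + 69 + 62 = 880 kg.
⌈880 / 120⌉ = 8.

8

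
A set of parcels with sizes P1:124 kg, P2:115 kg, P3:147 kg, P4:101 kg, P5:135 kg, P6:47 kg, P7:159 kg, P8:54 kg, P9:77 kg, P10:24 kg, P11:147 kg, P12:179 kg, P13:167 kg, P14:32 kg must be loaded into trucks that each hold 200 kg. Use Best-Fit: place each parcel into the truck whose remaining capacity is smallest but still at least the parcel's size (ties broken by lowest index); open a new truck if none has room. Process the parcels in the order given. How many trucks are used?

truck 1: place P1 (124 kg), 76 kg left
truck 2: place P2 (115 kg), 85 kg left
truck 3: place P3 (147 kg), 53 kg left
truck 4: place P4 (101 kg), 99 kg left
truck 5: place P5 (135 kg), 65 kg left
truck 3: place P6 (47 kg), 6 kg left
truck 6: place P7 (159 kg), 41 kg left
truck 5: place P8 (54 kg), 11 kg left
truck 2: place P9 (77 kg), 8 kg left
truck 6: place P10 (24 kg), 17 kg left
truck 7: place P11 (147 kg), 53 kg left
truck 8: place P12 (179 kg), 21 kg left
truck 9: place P13 (167 kg), 33 kg left
truck 9: place P14 (32 kg), 1 kg left
Final trucks: [124] [115,77] [147,47] [101] [135,54] [159,24] [147] [179] [167,32].

9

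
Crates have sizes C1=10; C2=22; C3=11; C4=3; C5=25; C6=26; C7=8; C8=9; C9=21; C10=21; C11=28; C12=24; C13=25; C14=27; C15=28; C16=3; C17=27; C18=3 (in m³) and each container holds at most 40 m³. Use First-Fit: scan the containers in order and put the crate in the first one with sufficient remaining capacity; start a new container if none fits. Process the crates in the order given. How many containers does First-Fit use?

Put C1 (10 m³) in container 1; 30 m³ remain.
Put C2 (22 m³) in container 1; 8 m³ remain.
Put C3 (11 m³) in container 2; 29 m³ remain.
Put C4 (3 m³) in container 1; 5 m³ remain.
Put C5 (25 m³) in container 2; 4 m³ remain.
Put C6 (26 m³) in container 3; 14 m³ remain.
Put C7 (8 m³) in container 3; 6 m³ remain.
Put C8 (9 m³) in container 4; 31 m³ remain.
Put C9 (21 m³) in container 4; 10 m³ remain.
Put C10 (21 m³) in container 5; 19 m³ remain.
Put C11 (28 m³) in container 6; 12 m³ remain.
Put C12 (24 m³) in container 7; 16 m³ remain.
Put C13 (25 m³) in container 8; 15 m³ remain.
Put C14 (27 m³) in container 9; 13 m³ remain.
Put C15 (28 m³) in container 10; 12 m³ remain.
Put C16 (3 m³) in container 1; 2 m³ remain.
Put C17 (27 m³) in container 11; 13 m³ remain.
Put C18 (3 m³) in container 2; 1 m³ remain.
Final containers: [10,22,3,3] [11,25,3] [26,8] [9,21] [21] [28] [24] [25] [27] [28] [27].

11 containers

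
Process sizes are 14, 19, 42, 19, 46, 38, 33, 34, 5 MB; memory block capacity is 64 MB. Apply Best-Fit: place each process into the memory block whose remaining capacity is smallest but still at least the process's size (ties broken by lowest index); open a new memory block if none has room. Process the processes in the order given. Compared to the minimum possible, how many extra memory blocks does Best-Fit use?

Best-Fit: [14,19] [42,19] [46,5] [38] [33] [34] → 6 memory blocks.
5 processes exceed 32 MB (half the capacity), and no two of those can share a memory block, so at least 5 memory blocks are needed.
An optimal packing achieves that bound: [46,14] [42,19] [38,19,5] [34] [33] → 5 memory blocks.
Excess: 6 − 5 = 1.

1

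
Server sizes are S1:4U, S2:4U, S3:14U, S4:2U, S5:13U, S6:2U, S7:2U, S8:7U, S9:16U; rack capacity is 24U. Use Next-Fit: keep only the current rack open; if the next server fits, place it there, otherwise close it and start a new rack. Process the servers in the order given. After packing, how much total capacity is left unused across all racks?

8

Put S1 (4U) in rack 1; 20U remain.
Put S2 (4U) in rack 1; 16U remain.
Put S3 (14U) in rack 1; 2U remain.
Put S4 (2U) in rack 1; 0U remain.
Put S5 (13U) in rack 2; 11U remain.
Put S6 (2U) in rack 2; 9U remain.
Put S7 (2U) in rack 2; 7U remain.
Put S8 (7U) in rack 2; 0U remain.
Put S9 (16U) in rack 3; 8U remain.
3 racks × 24U = 72U; used 64U; unused 8U.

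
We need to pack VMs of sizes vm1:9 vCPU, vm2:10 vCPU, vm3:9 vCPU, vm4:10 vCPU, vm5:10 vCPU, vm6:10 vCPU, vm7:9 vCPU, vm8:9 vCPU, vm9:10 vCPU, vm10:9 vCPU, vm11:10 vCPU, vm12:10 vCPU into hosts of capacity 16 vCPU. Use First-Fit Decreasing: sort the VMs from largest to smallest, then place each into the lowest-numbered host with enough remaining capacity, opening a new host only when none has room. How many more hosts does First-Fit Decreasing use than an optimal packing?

0

First-Fit Decreasing: [10] [10] [10] [10] [10] [10] [10] [9] [9] [9] [9] [9] → 12 hosts.
12 VMs exceed 8 vCPU (half the capacity), and no two of those can share a host, so at least 12 hosts are needed.
So 12 is already optimal.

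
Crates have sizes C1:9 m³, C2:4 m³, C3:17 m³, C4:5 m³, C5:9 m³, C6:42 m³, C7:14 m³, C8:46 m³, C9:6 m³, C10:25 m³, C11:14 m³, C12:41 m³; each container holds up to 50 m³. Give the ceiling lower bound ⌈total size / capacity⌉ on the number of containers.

Total size = 9 + 4 + 17 + 5 + 9 + 42 + 14 + 46 + 6 + 25 + 14 + 41 = 232 m³.
⌈232 / 50⌉ = 5.

5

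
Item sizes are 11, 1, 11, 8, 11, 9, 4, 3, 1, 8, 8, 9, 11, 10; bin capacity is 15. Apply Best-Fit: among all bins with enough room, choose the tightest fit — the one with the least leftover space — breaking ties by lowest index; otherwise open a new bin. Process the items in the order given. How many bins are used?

11 → bin 1 (remaining 4)
1 → bin 1 (remaining 3)
11 → bin 2 (remaining 4)
8 → bin 3 (remaining 7)
11 → bin 4 (remaining 4)
9 → bin 5 (remaining 6)
4 → bin 2 (remaining 0)
3 → bin 1 (remaining 0)
1 → bin 4 (remaining 3)
8 → bin 6 (remaining 7)
8 → bin 7 (remaining 7)
9 → bin 8 (remaining 6)
11 → bin 9 (remaining 4)
10 → bin 10 (remaining 5)
Final bins: [11,1,3] [11,4] [8] [11,1] [9] [8] [8] [9] [11] [10].

10 bins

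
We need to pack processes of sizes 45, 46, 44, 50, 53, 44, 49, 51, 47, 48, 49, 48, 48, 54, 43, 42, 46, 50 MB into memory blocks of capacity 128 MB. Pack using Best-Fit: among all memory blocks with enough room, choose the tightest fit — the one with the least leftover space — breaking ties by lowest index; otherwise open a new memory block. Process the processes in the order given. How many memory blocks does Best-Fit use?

45 MB → memory block 1 (remaining 83 MB)
46 MB → memory block 1 (remaining 37 MB)
44 MB → memory block 2 (remaining 84 MB)
50 MB → memory block 2 (remaining 34 MB)
53 MB → memory block 3 (remaining 75 MB)
44 MB → memory block 3 (remaining 31 MB)
49 MB → memory block 4 (remaining 79 MB)
51 MB → memory block 4 (remaining 28 MB)
47 MB → memory block 5 (remaining 81 MB)
48 MB → memory block 5 (remaining 33 MB)
49 MB → memory block 6 (remaining 79 MB)
48 MB → memory block 6 (remaining 31 MB)
48 MB → memory block 7 (remaining 80 MB)
54 MB → memory block 7 (remaining 26 MB)
43 MB → memory block 8 (remaining 85 MB)
42 MB → memory block 8 (remaining 43 MB)
46 MB → memory block 9 (remaining 82 MB)
50 MB → memory block 9 (remaining 32 MB)

9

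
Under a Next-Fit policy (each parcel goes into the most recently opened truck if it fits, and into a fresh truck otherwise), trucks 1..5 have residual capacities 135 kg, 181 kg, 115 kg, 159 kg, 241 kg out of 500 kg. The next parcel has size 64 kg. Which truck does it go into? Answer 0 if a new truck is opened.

5

Next-Fit only looks at truck 5, which has 241 kg free.
64 kg fits there.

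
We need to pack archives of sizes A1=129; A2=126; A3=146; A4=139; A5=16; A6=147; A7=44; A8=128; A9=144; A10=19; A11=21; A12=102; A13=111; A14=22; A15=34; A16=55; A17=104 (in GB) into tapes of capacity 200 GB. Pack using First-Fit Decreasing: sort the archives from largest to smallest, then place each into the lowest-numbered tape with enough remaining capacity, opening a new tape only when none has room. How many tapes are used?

Sorted descending: 147, 146, 144, 139, 129, 128, 126, 111, 104, 102, 55, 44, 34, 22, 21, 19, 16.
tape 1: place 147 GB, 53 GB left
tape 2: place 146 GB, 54 GB left
tape 3: place 144 GB, 56 GB left
tape 4: place 139 GB, 61 GB left
tape 5: place 129 GB, 71 GB left
tape 6: place 128 GB, 72 GB left
tape 7: place 126 GB, 74 GB left
tape 8: place 111 GB, 89 GB left
tape 9: place 104 GB, 96 GB left
tape 10: place 102 GB, 98 GB left
tape 3: place 55 GB, 1 GB left
tape 1: place 44 GB, 9 GB left
tape 2: place 34 GB, 20 GB left
tape 4: place 22 GB, 39 GB left
tape 4: place 21 GB, 18 GB left
tape 2: place 19 GB, 1 GB left
tape 4: place 16 GB, 2 GB left

10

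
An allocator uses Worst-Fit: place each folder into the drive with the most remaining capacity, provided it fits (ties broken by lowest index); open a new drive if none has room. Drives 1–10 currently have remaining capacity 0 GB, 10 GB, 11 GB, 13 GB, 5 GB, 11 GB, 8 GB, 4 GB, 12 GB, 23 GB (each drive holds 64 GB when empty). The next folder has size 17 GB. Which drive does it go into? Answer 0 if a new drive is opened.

10

Drives with room: drive 10 (23 GB).
Most room is drive 10 with 23 GB free.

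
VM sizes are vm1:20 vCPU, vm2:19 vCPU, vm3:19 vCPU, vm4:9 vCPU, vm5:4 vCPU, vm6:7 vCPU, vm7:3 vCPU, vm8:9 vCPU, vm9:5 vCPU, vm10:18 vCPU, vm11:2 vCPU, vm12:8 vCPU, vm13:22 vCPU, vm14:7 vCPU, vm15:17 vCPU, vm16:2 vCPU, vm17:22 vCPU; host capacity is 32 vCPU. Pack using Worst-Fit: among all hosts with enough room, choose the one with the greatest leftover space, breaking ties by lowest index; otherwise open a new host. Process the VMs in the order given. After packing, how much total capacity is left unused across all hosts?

host 1: place vm1 (20 vCPU), 12 vCPU left
host 2: place vm2 (19 vCPU), 13 vCPU left
host 3: place vm3 (19 vCPU), 13 vCPU left
host 2: place vm4 (9 vCPU), 4 vCPU left
host 3: place vm5 (4 vCPU), 9 vCPU left
host 1: place vm6 (7 vCPU), 5 vCPU left
host 3: place vm7 (3 vCPU), 6 vCPU left
host 4: place vm8 (9 vCPU), 23 vCPU left
host 4: place vm9 (5 vCPU), 18 vCPU left
host 4: place vm10 (18 vCPU), 0 vCPU left
host 3: place vm11 (2 vCPU), 4 vCPU left
host 5: place vm12 (8 vCPU), 24 vCPU left
host 5: place vm13 (22 vCPU), 2 vCPU left
host 6: place vm14 (7 vCPU), 25 vCPU left
host 6: place vm15 (17 vCPU), 8 vCPU left
host 6: place vm16 (2 vCPU), 6 vCPU left
host 7: place vm17 (22 vCPU), 10 vCPU left
7 hosts × 32 vCPU = 224 vCPU; used 193 vCPU; unused 31 vCPU.

31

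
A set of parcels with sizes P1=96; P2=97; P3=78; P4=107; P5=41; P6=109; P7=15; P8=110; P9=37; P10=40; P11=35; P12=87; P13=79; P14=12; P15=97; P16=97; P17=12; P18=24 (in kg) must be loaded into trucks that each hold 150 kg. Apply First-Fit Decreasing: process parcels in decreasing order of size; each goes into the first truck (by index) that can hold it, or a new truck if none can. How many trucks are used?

Sorted descending: 110, 109, 107, 97, 97, 97, 96, 87, 79, 78, 41, 40, 37, 35, 24, 15, 12, 12.
Put 110 kg in truck 1; 40 kg remain.
Put 109 kg in truck 2; 41 kg remain.
Put 107 kg in truck 3; 43 kg remain.
Put 97 kg in truck 4; 53 kg remain.
Put 97 kg in truck 5; 53 kg remain.
Put 97 kg in truck 6; 53 kg remain.
Put 96 kg in truck 7; 54 kg remain.
Put 87 kg in truck 8; 63 kg remain.
Put 79 kg in truck 9; 71 kg remain.
Put 78 kg in truck 10; 72 kg remain.
Put 41 kg in truck 2; 0 kg remain.
Put 40 kg in truck 1; 0 kg remain.
Put 37 kg in truck 3; 6 kg remain.
Put 35 kg in truck 4; 18 kg remain.
Put 24 kg in truck 5; 29 kg remain.
Put 15 kg in truck 4; 3 kg remain.
Put 12 kg in truck 5; 17 kg remain.
Put 12 kg in truck 5; 5 kg remain.
Final trucks: [110,40] [109,41] [107,37] [97,35,15] [97,24,12,12] [97] [96] [87] [79] [78].

10 trucks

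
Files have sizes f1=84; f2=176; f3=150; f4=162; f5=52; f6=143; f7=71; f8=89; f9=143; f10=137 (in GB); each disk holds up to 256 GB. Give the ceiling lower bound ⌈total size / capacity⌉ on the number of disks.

5

Total size = 84 + 176 + 150 + 162 + 52 + 143 + 71 + 89 + 143 + 137 = 1207 GB.
⌈1207 / 256⌉ = 5.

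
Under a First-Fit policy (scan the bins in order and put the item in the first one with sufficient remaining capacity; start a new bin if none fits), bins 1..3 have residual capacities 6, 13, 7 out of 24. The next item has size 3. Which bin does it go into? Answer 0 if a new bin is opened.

1

Bins with room: bin 1 (6), bin 2 (13), bin 3 (7).
The first with room is bin 1.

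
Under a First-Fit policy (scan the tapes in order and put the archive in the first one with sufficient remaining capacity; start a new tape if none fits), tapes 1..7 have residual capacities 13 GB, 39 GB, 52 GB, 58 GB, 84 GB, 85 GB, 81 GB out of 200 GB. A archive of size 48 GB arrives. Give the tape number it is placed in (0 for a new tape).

3

Tapes with room: tape 3 (52 GB), tape 4 (58 GB), tape 5 (84 GB), tape 6 (85 GB), tape 7 (81 GB).
The first with room is tape 3.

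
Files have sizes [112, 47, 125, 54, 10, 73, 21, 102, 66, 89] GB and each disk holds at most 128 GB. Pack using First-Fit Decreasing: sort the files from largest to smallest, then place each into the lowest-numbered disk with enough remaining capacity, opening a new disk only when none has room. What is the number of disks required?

6

Sorted descending: 125, 112, 102, 89, 73, 66, 54, 47, 21, 10.
125 GB → disk 1 (remaining 3 GB)
112 GB → disk 2 (remaining 16 GB)
102 GB → disk 3 (remaining 26 GB)
89 GB → disk 4 (remaining 39 GB)
73 GB → disk 5 (remaining 55 GB)
66 GB → disk 6 (remaining 62 GB)
54 GB → disk 5 (remaining 1 GB)
47 GB → disk 6 (remaining 15 GB)
21 GB → disk 3 (remaining 5 GB)
10 GB → disk 2 (remaining 6 GB)
Final disks: [125] [112,10] [102,21] [89] [73,54] [66,47].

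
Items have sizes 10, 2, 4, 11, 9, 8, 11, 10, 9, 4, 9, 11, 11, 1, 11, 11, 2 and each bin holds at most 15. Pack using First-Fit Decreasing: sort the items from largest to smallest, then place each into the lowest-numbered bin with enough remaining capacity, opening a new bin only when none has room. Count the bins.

12

Sorted descending: 11, 11, 11, 11, 11, 11, 10, 10, 9, 9, 9, 8, 4, 4, 2, 2, 1.
11 → bin 1 (remaining 4)
11 → bin 2 (remaining 4)
11 → bin 3 (remaining 4)
11 → bin 4 (remaining 4)
11 → bin 5 (remaining 4)
11 → bin 6 (remaining 4)
10 → bin 7 (remaining 5)
10 → bin 8 (remaining 5)
9 → bin 9 (remaining 6)
9 → bin 10 (remaining 6)
9 → bin 11 (remaining 6)
8 → bin 12 (remaining 7)
4 → bin 1 (remaining 0)
4 → bin 2 (remaining 0)
2 → bin 3 (remaining 2)
2 → bin 3 (remaining 0)
1 → bin 4 (remaining 3)
Final bins: [11,4] [11,4] [11,2,2] [11,1] [11] [11] [10] [10] [9] [9] [9] [8].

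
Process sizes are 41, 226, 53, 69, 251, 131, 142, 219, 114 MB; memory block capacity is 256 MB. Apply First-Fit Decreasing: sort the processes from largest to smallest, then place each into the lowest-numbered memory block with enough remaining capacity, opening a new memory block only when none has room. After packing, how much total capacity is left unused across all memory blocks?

Sorted descending: 251, 226, 219, 142, 131, 114, 69, 53, 41.
Put 251 MB in memory block 1; 5 MB remain.
Put 226 MB in memory block 2; 30 MB remain.
Put 219 MB in memory block 3; 37 MB remain.
Put 142 MB in memory block 4; 114 MB remain.
Put 131 MB in memory block 5; 125 MB remain.
Put 114 MB in memory block 4; 0 MB remain.
Put 69 MB in memory block 5; 56 MB remain.
Put 53 MB in memory block 5; 3 MB remain.
Put 41 MB in memory block 6; 215 MB remain.
6 memory blocks × 256 MB = 1536 MB; used 1246 MB; unused 290 MB.

290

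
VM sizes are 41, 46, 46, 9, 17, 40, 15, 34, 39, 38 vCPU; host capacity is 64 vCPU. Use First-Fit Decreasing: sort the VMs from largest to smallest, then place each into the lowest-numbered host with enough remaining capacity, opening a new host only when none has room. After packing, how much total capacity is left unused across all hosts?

123

Sorted descending: 46, 46, 41, 40, 39, 38, 34, 17, 15, 9.
46 vCPU → host 1 (remaining 18 vCPU)
46 vCPU → host 2 (remaining 18 vCPU)
41 vCPU → host 3 (remaining 23 vCPU)
40 vCPU → host 4 (remaining 24 vCPU)
39 vCPU → host 5 (remaining 25 vCPU)
38 vCPU → host 6 (remaining 26 vCPU)
34 vCPU → host 7 (remaining 30 vCPU)
17 vCPU → host 1 (remaining 1 vCPU)
15 vCPU → host 2 (remaining 3 vCPU)
9 vCPU → host 3 (remaining 14 vCPU)
7 hosts × 64 vCPU = 448 vCPU; used 325 vCPU; unused 123 vCPU.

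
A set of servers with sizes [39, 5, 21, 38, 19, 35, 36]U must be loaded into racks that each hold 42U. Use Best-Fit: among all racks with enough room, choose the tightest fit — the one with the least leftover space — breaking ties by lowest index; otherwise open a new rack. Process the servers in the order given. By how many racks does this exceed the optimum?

1

Best-Fit: [39] [5,21] [38] [19] [35] [36] → 6 racks.
Total size 193U; any packing needs at least ⌈193/42⌉ = 5 racks.
An optimal packing achieves that bound: [39] [38] [36,5] [35] [21,19] → 5 racks.
Excess: 6 − 5 = 1.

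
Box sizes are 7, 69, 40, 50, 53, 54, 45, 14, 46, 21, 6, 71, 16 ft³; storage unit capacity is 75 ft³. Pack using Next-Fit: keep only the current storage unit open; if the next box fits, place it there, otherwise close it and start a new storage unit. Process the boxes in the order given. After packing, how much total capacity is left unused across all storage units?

7 ft³ → storage unit 1 (remaining 68 ft³)
69 ft³ → storage unit 2 (remaining 6 ft³)
40 ft³ → storage unit 3 (remaining 35 ft³)
50 ft³ → storage unit 4 (remaining 25 ft³)
53 ft³ → storage unit 5 (remaining 22 ft³)
54 ft³ → storage unit 6 (remaining 21 ft³)
45 ft³ → storage unit 7 (remaining 30 ft³)
14 ft³ → storage unit 7 (remaining 16 ft³)
46 ft³ → storage unit 8 (remaining 29 ft³)
21 ft³ → storage unit 8 (remaining 8 ft³)
6 ft³ → storage unit 8 (remaining 2 ft³)
71 ft³ → storage unit 9 (remaining 4 ft³)
16 ft³ → storage unit 10 (remaining 59 ft³)
10 storage units × 75 ft³ = 750 ft³; used 492 ft³; unused 258 ft³.

258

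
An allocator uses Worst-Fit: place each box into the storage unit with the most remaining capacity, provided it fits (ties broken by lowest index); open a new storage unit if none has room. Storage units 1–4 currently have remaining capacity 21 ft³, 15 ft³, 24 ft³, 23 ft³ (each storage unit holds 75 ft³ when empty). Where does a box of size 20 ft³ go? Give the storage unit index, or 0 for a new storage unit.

Storage units with room: storage unit 1 (21 ft³), storage unit 3 (24 ft³), storage unit 4 (23 ft³).
Most room is storage unit 3 with 24 ft³ free.

3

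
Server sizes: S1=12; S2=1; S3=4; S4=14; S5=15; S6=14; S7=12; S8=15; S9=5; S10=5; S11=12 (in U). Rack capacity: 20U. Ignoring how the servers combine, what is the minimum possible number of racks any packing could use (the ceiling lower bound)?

6 racks

Total size = 12 + 1 + 4 + 14 + 15 + 14 + 12 + 15 + 5 + 5 + 12 = 109U.
⌈109 / 20⌉ = 6.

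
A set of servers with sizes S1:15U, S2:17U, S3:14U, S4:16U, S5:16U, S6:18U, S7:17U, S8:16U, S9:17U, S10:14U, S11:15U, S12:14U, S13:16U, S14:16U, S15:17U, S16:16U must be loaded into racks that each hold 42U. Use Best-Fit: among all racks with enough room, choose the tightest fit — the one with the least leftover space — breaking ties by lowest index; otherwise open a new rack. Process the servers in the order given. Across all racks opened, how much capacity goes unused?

rack 1: place S1 (15U), 27U left
rack 1: place S2 (17U), 10U left
rack 2: place S3 (14U), 28U left
rack 2: place S4 (16U), 12U left
rack 3: place S5 (16U), 26U left
rack 3: place S6 (18U), 8U left
rack 4: place S7 (17U), 25U left
rack 4: place S8 (16U), 9U left
rack 5: place S9 (17U), 25U left
rack 5: place S10 (14U), 11U left
rack 6: place S11 (15U), 27U left
rack 6: place S12 (14U), 13U left
rack 7: place S13 (16U), 26U left
rack 7: place S14 (16U), 10U left
rack 8: place S15 (17U), 25U left
rack 8: place S16 (16U), 9U left
8 racks × 42U = 336U; used 254U; unused 82U.

82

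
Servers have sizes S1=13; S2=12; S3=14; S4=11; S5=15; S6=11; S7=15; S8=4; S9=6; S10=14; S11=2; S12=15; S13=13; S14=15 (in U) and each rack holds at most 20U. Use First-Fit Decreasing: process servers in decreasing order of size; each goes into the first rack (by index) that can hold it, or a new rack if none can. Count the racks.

11

Sorted descending: 15, 15, 15, 15, 14, 14, 13, 13, 12, 11, 11, 6, 4, 2.
rack 1: place 15U, 5U left
rack 2: place 15U, 5U left
rack 3: place 15U, 5U left
rack 4: place 15U, 5U left
rack 5: place 14U, 6U left
rack 6: place 14U, 6U left
rack 7: place 13U, 7U left
rack 8: place 13U, 7U left
rack 9: place 12U, 8U left
rack 10: place 11U, 9U left
rack 11: place 11U, 9U left
rack 5: place 6U, 0U left
rack 1: place 4U, 1U left
rack 2: place 2U, 3U left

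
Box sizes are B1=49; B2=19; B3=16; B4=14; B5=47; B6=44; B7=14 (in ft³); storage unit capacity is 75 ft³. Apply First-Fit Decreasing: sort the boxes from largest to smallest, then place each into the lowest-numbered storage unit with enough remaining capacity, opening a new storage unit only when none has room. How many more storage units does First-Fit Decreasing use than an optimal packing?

First-Fit Decreasing: [49,19] [47,16] [44,14,14] → 3 storage units.
Total size 203 ft³; any packing needs at least ⌈203/75⌉ = 3 storage units.
So 3 is already optimal.

0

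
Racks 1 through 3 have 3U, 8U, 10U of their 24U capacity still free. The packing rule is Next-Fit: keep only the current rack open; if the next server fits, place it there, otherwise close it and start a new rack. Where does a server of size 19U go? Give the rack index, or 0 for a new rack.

0

Next-Fit only looks at rack 3, which has 10U free.
19U does not fit, so a new rack is opened.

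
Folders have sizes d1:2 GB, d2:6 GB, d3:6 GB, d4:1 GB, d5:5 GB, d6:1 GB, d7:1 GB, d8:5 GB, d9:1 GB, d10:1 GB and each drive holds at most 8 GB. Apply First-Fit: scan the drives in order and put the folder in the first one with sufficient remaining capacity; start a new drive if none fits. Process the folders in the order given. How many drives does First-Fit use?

4

drive 1: place d1 (2 GB), 6 GB left
drive 1: place d2 (6 GB), 0 GB left
drive 2: place d3 (6 GB), 2 GB left
drive 2: place d4 (1 GB), 1 GB left
drive 3: place d5 (5 GB), 3 GB left
drive 2: place d6 (1 GB), 0 GB left
drive 3: place d7 (1 GB), 2 GB left
drive 4: place d8 (5 GB), 3 GB left
drive 3: place d9 (1 GB), 1 GB left
drive 3: place d10 (1 GB), 0 GB left
Final drives: [2,6] [6,1,1] [5,1,1,1] [5].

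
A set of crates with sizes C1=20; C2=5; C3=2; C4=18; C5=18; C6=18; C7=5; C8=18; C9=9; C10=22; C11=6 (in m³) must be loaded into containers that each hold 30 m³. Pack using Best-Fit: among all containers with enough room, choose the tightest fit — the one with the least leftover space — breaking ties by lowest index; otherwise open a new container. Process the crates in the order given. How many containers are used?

C1 (20 m³) → container 1 (remaining 10 m³)
C2 (5 m³) → container 1 (remaining 5 m³)
C3 (2 m³) → container 1 (remaining 3 m³)
C4 (18 m³) → container 2 (remaining 12 m³)
C5 (18 m³) → container 3 (remaining 12 m³)
C6 (18 m³) → container 4 (remaining 12 m³)
C7 (5 m³) → container 2 (remaining 7 m³)
C8 (18 m³) → container 5 (remaining 12 m³)
C9 (9 m³) → container 3 (remaining 3 m³)
C10 (22 m³) → container 6 (remaining 8 m³)
C11 (6 m³) → container 2 (remaining 1 m³)

6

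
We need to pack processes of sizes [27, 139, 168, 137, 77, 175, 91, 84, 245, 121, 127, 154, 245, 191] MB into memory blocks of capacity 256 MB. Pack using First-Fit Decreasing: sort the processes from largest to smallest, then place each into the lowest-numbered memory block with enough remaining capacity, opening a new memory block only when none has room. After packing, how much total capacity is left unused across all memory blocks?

Sorted descending: 245, 245, 191, 175, 168, 154, 139, 137, 127, 121, 91, 84, 77, 27.
245 MB → memory block 1 (remaining 11 MB)
245 MB → memory block 2 (remaining 11 MB)
191 MB → memory block 3 (remaining 65 MB)
175 MB → memory block 4 (remaining 81 MB)
168 MB → memory block 5 (remaining 88 MB)
154 MB → memory block 6 (remaining 102 MB)
139 MB → memory block 7 (remaining 117 MB)
137 MB → memory block 8 (remaining 119 MB)
127 MB → memory block 9 (remaining 129 MB)
121 MB → memory block 9 (remaining 8 MB)
91 MB → memory block 6 (remaining 11 MB)
84 MB → memory block 5 (remaining 4 MB)
77 MB → memory block 4 (remaining 4 MB)
27 MB → memory block 3 (remaining 38 MB)
9 memory blocks × 256 MB = 2304 MB; used 1981 MB; unused 323 MB.

323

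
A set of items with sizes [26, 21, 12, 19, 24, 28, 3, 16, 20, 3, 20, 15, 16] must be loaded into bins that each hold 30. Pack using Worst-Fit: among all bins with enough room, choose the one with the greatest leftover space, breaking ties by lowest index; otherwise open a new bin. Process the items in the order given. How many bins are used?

11

26 → bin 1 (remaining 4)
21 → bin 2 (remaining 9)
12 → bin 3 (remaining 18)
19 → bin 4 (remaining 11)
24 → bin 5 (remaining 6)
28 → bin 6 (remaining 2)
3 → bin 3 (remaining 15)
16 → bin 7 (remaining 14)
20 → bin 8 (remaining 10)
3 → bin 3 (remaining 12)
20 → bin 9 (remaining 10)
15 → bin 10 (remaining 15)
16 → bin 11 (remaining 14)
Final bins: [26] [21] [12,3,3] [19] [24] [28] [16] [20] [20] [15] [16].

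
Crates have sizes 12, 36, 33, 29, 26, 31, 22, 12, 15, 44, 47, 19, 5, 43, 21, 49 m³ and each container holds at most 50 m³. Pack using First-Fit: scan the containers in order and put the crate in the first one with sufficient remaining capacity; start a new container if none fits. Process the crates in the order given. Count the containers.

10

container 1: place 12 m³, 38 m³ left
container 1: place 36 m³, 2 m³ left
container 2: place 33 m³, 17 m³ left
container 3: place 29 m³, 21 m³ left
container 4: place 26 m³, 24 m³ left
container 5: place 31 m³, 19 m³ left
container 4: place 22 m³, 2 m³ left
container 2: place 12 m³, 5 m³ left
container 3: place 15 m³, 6 m³ left
container 6: place 44 m³, 6 m³ left
container 7: place 47 m³, 3 m³ left
container 5: place 19 m³, 0 m³ left
container 2: place 5 m³, 0 m³ left
container 8: place 43 m³, 7 m³ left
container 9: place 21 m³, 29 m³ left
container 10: place 49 m³, 1 m³ left
Final containers: [12,36] [33,12,5] [29,15] [26,22] [31,19] [44] [47] [43] [21] [49].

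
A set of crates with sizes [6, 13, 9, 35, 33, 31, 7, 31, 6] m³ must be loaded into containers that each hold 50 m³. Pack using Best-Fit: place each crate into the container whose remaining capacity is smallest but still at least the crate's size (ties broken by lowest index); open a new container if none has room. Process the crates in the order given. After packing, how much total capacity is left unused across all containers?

container 1: place 6 m³, 44 m³ left
container 1: place 13 m³, 31 m³ left
container 1: place 9 m³, 22 m³ left
container 2: place 35 m³, 15 m³ left
container 3: place 33 m³, 17 m³ left
container 4: place 31 m³, 19 m³ left
container 2: place 7 m³, 8 m³ left
container 5: place 31 m³, 19 m³ left
container 2: place 6 m³, 2 m³ left
5 containers × 50 m³ = 250 m³; used 171 m³; unused 79 m³.

79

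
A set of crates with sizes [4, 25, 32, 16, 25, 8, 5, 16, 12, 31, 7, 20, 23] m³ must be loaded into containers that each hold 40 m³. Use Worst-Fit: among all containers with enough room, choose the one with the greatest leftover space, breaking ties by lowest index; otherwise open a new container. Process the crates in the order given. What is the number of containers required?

container 1: place 4 m³, 36 m³ left
container 1: place 25 m³, 11 m³ left
container 2: place 32 m³, 8 m³ left
container 3: place 16 m³, 24 m³ left
container 4: place 25 m³, 15 m³ left
container 3: place 8 m³, 16 m³ left
container 3: place 5 m³, 11 m³ left
container 5: place 16 m³, 24 m³ left
container 5: place 12 m³, 12 m³ left
container 6: place 31 m³, 9 m³ left
container 4: place 7 m³, 8 m³ left
container 7: place 20 m³, 20 m³ left
container 8: place 23 m³, 17 m³ left
Final containers: [4,25] [32] [16,8,5] [25,7] [16,12] [31] [20] [23].

8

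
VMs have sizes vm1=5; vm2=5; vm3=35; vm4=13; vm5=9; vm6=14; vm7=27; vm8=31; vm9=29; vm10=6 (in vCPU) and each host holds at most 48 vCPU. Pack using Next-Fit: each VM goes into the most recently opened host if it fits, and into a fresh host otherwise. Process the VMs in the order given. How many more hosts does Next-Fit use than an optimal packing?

Next-Fit: [5,5,35] [13,9,14] [27] [31] [29,6] → 5 hosts.
Total size 174 vCPU; any packing needs at least ⌈174/48⌉ = 4 hosts.
An optimal packing achieves that bound: [35,13] [31,14] [29,9,6] [27,5,5] → 4 hosts.
Excess: 5 − 4 = 1.

1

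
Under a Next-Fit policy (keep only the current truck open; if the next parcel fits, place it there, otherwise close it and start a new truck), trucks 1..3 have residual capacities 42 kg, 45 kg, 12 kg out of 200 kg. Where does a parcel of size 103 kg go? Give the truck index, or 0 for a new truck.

0

Next-Fit only looks at truck 3, which has 12 kg free.
103 kg does not fit, so a new truck is opened.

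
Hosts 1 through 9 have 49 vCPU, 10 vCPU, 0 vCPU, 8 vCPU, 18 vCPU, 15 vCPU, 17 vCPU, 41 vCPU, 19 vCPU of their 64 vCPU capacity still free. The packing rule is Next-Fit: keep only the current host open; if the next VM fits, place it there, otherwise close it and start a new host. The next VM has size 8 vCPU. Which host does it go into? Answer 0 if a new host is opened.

Next-Fit only looks at host 9, which has 19 vCPU free.
8 vCPU fits there.

9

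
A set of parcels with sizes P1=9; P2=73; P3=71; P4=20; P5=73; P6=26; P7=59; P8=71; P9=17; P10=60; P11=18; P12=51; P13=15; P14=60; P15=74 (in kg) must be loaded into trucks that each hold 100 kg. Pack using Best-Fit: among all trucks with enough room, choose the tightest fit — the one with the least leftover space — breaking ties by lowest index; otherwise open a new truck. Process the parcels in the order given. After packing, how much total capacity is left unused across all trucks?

P1 (9 kg) → truck 1 (remaining 91 kg)
P2 (73 kg) → truck 1 (remaining 18 kg)
P3 (71 kg) → truck 2 (remaining 29 kg)
P4 (20 kg) → truck 2 (remaining 9 kg)
P5 (73 kg) → truck 3 (remaining 27 kg)
P6 (26 kg) → truck 3 (remaining 1 kg)
P7 (59 kg) → truck 4 (remaining 41 kg)
P8 (71 kg) → truck 5 (remaining 29 kg)
P9 (17 kg) → truck 1 (remaining 1 kg)
P10 (60 kg) → truck 6 (remaining 40 kg)
P11 (18 kg) → truck 5 (remaining 11 kg)
P12 (51 kg) → truck 7 (remaining 49 kg)
P13 (15 kg) → truck 6 (remaining 25 kg)
P14 (60 kg) → truck 8 (remaining 40 kg)
P15 (74 kg) → truck 9 (remaining 26 kg)
9 trucks × 100 kg = 900 kg; used 697 kg; unused 203 kg.

203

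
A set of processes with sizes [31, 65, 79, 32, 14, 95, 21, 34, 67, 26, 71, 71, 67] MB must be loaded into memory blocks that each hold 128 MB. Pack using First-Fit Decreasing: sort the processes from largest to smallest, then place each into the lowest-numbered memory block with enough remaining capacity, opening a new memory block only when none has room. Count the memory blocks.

7 memory blocks

Sorted descending: 95, 79, 71, 71, 67, 67, 65, 34, 32, 31, 26, 21, 14.
95 MB → memory block 1 (remaining 33 MB)
79 MB → memory block 2 (remaining 49 MB)
71 MB → memory block 3 (remaining 57 MB)
71 MB → memory block 4 (remaining 57 MB)
67 MB → memory block 5 (remaining 61 MB)
67 MB → memory block 6 (remaining 61 MB)
65 MB → memory block 7 (remaining 63 MB)
34 MB → memory block 2 (remaining 15 MB)
32 MB → memory block 1 (remaining 1 MB)
31 MB → memory block 3 (remaining 26 MB)
26 MB → memory block 3 (remaining 0 MB)
21 MB → memory block 4 (remaining 36 MB)
14 MB → memory block 2 (remaining 1 MB)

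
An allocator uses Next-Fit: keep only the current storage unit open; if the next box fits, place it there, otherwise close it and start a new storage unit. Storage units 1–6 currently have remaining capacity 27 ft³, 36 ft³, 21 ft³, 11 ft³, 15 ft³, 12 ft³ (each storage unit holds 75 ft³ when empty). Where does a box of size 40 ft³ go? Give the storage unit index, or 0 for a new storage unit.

Next-Fit only looks at storage unit 6, which has 12 ft³ free.
40 ft³ does not fit, so a new storage unit is opened.

0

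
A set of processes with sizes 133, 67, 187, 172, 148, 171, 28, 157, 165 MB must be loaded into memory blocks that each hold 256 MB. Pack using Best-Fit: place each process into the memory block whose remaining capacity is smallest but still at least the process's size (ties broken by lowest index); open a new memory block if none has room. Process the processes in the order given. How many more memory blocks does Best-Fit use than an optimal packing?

Best-Fit: [133,67,28] [187] [172] [148] [171] [157] [165] → 7 memory blocks.
7 processes exceed 128 MB (half the capacity), and no two of those can share a memory block, so at least 7 memory blocks are needed.
So 7 is already optimal.

0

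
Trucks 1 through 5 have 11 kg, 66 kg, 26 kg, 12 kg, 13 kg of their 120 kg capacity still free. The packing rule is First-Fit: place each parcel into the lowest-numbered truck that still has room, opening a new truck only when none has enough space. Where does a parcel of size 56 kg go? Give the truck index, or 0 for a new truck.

Trucks with room: truck 2 (66 kg).
The first with room is truck 2.

2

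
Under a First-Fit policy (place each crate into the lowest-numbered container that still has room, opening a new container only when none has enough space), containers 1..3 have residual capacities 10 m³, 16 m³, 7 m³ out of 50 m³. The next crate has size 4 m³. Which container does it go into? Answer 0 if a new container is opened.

1

Containers with room: container 1 (10 m³), container 2 (16 m³), container 3 (7 m³).
The first with room is container 1.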